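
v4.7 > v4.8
False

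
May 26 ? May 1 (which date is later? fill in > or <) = >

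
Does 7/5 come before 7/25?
Yes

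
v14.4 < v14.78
True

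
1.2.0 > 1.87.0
False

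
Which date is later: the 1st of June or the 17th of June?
the 17th of June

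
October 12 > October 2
True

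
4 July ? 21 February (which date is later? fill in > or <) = >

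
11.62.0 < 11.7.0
False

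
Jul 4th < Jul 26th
True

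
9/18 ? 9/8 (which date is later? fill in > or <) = >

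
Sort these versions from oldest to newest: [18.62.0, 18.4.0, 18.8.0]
[18.4.0, 18.8.0, 18.62.0]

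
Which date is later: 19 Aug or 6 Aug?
19 Aug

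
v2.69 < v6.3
True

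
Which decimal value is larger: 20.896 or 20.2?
20.896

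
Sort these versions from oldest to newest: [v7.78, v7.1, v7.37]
[v7.1, v7.37, v7.78]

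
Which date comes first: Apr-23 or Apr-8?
Apr-8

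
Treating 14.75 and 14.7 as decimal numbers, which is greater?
14.75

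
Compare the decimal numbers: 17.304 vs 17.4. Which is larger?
17.4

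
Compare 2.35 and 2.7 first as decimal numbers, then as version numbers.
As decimals: 2.35 < 2.7. As versions: v2.35 > v2.7 (minor version 35 > 7).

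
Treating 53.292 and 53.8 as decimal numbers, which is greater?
53.8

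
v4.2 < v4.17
True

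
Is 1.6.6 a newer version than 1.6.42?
No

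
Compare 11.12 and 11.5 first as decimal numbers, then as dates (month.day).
As decimals: 11.12 < 11.5. As dates: 11/12 is later than 11/5 (day 12 > day 5).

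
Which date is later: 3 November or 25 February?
3 November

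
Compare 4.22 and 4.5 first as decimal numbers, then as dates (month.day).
As decimals: 4.22 < 4.5. As dates: 4/22 is later than 4/5 (day 22 > day 5).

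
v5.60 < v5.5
False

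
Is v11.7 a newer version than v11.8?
No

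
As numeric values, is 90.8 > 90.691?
True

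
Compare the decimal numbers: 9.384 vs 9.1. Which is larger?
9.384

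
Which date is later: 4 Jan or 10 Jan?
10 Jan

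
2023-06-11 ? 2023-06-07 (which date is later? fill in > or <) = >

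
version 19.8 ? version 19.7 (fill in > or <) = >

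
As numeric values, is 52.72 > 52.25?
True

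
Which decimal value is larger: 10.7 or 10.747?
10.747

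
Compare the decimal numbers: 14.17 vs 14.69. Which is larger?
14.69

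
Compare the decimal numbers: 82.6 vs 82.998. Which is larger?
82.998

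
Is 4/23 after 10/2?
No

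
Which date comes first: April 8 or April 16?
April 8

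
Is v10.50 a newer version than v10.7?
Yes. Version numbers are compared segment by segment as integers, not as decimals: minor version 50 > 7, so v10.50 > v10.7 (even though the decimal 10.50 < 10.7).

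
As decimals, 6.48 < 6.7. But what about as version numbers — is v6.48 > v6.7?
True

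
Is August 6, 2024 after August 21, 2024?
No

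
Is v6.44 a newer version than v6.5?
Yes. Version numbers are compared segment by segment as integers, not as decimals: minor version 44 > 5, so v6.44 > v6.5 (even though the decimal 6.44 < 6.5).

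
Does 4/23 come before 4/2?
No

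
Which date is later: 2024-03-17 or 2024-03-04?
2024-03-17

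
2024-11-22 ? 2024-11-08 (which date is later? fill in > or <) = >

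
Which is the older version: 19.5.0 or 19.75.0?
19.5.0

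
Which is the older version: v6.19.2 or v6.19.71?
v6.19.2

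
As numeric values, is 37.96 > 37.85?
True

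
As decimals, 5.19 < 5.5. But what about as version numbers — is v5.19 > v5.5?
True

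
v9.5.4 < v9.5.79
True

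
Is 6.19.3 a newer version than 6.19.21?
No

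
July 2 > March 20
True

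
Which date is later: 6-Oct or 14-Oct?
14-Oct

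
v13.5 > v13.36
False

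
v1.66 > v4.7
False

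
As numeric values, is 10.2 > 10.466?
False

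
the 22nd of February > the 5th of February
True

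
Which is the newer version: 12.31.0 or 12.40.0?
12.40.0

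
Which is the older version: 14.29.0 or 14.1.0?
14.1.0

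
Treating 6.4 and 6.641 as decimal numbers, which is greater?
6.641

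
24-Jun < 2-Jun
False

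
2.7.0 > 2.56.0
False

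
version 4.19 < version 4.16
False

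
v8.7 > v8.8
False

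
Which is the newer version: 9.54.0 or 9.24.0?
9.54.0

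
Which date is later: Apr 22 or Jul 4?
Jul 4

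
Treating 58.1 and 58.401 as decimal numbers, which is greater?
58.401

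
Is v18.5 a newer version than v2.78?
Yes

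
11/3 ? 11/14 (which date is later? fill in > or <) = <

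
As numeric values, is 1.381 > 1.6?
False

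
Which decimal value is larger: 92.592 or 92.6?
92.6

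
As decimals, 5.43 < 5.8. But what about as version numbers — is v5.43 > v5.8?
True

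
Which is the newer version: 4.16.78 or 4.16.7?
4.16.78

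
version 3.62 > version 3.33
True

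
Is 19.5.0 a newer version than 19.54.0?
No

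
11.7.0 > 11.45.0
False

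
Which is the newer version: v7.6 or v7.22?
v7.22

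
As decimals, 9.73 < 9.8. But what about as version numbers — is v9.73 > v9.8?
True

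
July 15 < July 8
False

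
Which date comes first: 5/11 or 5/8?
5/8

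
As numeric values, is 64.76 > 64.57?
True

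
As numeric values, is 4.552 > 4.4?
True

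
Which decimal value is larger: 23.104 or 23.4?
23.4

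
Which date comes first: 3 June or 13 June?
3 June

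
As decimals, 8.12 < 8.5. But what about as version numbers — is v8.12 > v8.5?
True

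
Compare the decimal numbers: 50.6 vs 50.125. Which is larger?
50.6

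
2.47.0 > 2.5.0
True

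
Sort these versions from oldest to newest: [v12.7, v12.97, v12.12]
[v12.7, v12.12, v12.97]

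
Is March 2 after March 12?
No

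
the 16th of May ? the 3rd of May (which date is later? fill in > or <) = >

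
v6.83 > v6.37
True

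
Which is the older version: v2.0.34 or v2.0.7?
v2.0.7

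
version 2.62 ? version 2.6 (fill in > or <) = >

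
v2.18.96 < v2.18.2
False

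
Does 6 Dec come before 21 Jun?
No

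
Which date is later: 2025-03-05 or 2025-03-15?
2025-03-15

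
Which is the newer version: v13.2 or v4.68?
v13.2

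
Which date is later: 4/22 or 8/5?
8/5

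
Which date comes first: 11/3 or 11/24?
11/3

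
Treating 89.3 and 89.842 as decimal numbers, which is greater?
89.842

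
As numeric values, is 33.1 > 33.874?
False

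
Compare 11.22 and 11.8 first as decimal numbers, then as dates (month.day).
As decimals: 11.22 < 11.8. As dates: 11/22 is later than 11/8 (day 22 > day 8).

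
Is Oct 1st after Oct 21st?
No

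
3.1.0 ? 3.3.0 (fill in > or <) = <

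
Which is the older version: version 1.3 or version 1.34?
version 1.3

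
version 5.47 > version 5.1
True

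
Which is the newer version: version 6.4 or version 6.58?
version 6.58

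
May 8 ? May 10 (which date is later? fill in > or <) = <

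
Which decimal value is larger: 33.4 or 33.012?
33.4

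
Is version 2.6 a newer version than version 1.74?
Yes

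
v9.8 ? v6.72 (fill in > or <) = >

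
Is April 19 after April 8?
Yes. Day 19 comes after day 8 in April — this is a date comparison, not a decimal one (the decimal 4.19 would be smaller than 4.8).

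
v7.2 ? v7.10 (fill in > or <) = <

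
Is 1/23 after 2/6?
No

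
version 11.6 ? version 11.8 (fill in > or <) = <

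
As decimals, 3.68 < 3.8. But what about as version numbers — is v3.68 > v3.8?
True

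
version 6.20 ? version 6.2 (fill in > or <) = >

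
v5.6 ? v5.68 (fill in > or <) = <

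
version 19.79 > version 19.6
True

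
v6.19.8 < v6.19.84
True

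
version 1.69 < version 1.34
False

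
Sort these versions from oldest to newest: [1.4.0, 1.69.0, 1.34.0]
[1.4.0, 1.34.0, 1.69.0]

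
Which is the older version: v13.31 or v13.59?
v13.31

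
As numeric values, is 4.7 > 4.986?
False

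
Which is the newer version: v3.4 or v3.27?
v3.27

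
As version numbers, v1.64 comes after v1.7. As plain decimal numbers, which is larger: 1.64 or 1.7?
1.7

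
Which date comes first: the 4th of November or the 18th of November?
the 4th of November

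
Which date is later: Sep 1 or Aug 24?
Sep 1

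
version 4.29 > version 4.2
True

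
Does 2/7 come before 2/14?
Yes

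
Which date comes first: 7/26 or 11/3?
7/26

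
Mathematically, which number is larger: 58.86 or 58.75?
58.86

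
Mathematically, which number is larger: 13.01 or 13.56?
13.56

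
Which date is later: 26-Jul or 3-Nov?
3-Nov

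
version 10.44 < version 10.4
False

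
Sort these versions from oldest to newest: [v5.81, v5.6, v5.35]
[v5.6, v5.35, v5.81]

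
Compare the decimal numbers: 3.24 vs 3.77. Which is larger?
3.77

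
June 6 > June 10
False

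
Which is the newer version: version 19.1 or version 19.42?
version 19.42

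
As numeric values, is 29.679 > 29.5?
True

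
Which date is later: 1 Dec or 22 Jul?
1 Dec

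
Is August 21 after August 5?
Yes. Day 21 comes after day 5 in August — this is a date comparison, not a decimal one (the decimal 8.21 would be smaller than 8.5).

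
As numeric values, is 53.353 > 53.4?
False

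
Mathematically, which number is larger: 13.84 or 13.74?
13.84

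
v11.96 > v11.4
True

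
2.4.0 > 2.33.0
False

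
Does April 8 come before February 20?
No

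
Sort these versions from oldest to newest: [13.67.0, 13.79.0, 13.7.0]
[13.7.0, 13.67.0, 13.79.0]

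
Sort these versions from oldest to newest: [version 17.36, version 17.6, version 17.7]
[version 17.6, version 17.7, version 17.36]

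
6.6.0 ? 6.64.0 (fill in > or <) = <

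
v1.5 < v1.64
True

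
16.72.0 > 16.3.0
True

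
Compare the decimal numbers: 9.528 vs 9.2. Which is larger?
9.528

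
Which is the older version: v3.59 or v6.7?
v3.59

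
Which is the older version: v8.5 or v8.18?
v8.5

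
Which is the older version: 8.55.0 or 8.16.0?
8.16.0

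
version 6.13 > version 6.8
True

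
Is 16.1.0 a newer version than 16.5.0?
No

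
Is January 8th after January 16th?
No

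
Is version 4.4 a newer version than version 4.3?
Yes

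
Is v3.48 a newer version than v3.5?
Yes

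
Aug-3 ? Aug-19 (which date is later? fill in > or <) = <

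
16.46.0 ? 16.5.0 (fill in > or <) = >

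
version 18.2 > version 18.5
False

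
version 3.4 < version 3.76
True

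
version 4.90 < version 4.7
False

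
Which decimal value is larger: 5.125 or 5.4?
5.4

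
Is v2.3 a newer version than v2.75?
No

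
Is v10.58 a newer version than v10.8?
Yes. Version numbers are compared segment by segment as integers, not as decimals: minor version 58 > 8, so v10.58 > v10.8 (even though the decimal 10.58 < 10.8).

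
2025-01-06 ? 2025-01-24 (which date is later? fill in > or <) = <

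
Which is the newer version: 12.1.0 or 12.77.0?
12.77.0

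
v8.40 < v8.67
True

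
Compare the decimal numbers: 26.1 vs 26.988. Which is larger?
26.988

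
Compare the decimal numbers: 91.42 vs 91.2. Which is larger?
91.42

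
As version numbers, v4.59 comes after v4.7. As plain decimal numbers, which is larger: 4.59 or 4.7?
4.7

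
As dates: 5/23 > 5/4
True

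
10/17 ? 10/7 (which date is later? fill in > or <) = >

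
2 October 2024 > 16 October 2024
False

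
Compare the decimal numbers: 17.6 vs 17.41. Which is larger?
17.6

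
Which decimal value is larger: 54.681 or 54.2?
54.681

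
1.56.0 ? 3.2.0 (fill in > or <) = <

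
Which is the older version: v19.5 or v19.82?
v19.5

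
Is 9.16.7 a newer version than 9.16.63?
No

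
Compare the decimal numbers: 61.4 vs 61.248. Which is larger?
61.4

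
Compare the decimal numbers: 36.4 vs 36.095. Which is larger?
36.4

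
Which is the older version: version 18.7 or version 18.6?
version 18.6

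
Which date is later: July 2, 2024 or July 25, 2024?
July 25, 2024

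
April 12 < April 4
False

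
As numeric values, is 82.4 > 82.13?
True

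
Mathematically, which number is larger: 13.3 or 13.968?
13.968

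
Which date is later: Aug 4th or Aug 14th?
Aug 14th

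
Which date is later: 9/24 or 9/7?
9/24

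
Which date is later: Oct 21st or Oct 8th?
Oct 21st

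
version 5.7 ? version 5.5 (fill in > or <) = >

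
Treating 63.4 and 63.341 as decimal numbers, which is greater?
63.4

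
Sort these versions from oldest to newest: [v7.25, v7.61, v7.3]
[v7.3, v7.25, v7.61]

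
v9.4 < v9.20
True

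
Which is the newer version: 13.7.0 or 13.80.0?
13.80.0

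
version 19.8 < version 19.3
False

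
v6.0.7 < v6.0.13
True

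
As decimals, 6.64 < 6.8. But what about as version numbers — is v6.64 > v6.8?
True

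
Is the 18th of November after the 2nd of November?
Yes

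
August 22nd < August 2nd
False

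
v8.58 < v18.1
True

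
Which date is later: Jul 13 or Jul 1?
Jul 13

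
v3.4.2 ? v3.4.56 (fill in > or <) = <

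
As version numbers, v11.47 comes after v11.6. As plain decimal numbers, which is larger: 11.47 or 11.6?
11.6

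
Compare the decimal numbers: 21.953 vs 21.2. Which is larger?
21.953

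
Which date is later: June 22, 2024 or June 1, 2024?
June 22, 2024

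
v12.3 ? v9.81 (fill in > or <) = >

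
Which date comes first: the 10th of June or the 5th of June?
the 5th of June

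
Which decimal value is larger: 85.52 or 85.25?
85.52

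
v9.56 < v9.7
False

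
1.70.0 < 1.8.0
False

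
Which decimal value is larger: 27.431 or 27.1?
27.431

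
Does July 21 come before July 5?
No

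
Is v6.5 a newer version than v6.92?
No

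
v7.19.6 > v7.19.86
False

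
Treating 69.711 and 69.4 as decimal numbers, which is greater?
69.711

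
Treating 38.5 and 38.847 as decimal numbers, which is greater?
38.847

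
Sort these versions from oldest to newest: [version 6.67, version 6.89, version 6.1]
[version 6.1, version 6.67, version 6.89]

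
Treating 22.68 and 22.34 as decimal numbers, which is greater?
22.68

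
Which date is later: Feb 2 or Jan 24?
Feb 2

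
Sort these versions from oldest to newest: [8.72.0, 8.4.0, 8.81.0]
[8.4.0, 8.72.0, 8.81.0]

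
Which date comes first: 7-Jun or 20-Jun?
7-Jun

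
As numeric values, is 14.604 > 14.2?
True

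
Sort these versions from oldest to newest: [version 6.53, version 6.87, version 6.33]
[version 6.33, version 6.53, version 6.87]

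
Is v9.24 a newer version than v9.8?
Yes. Version numbers are compared segment by segment as integers, not as decimals: minor version 24 > 8, so v9.24 > v9.8 (even though the decimal 9.24 < 9.8).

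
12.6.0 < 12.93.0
True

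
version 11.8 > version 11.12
False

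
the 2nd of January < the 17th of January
True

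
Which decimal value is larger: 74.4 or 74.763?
74.763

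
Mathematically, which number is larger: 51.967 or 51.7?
51.967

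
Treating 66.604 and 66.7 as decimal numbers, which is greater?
66.7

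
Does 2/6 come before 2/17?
Yes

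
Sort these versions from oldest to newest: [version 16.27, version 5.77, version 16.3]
[version 5.77, version 16.3, version 16.27]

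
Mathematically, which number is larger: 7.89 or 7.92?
7.92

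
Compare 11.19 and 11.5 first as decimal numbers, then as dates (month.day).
As decimals: 11.19 < 11.5. As dates: 11/19 is later than 11/5 (day 19 > day 5).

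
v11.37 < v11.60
True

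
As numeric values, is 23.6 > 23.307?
True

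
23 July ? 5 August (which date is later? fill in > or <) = <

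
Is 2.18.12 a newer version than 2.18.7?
Yes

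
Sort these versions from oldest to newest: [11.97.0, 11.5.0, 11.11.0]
[11.5.0, 11.11.0, 11.97.0]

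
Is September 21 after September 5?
Yes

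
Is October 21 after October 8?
Yes. Day 21 comes after day 8 in October — this is a date comparison, not a decimal one (the decimal 10.21 would be smaller than 10.8).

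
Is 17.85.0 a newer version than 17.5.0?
Yes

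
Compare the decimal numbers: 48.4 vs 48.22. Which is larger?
48.4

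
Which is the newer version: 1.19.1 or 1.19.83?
1.19.83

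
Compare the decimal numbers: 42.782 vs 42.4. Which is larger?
42.782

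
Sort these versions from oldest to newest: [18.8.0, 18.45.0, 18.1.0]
[18.1.0, 18.8.0, 18.45.0]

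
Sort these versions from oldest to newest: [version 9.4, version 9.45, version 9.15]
[version 9.4, version 9.15, version 9.45]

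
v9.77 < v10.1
True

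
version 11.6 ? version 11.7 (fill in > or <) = <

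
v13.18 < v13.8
False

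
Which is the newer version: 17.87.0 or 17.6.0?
17.87.0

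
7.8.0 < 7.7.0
False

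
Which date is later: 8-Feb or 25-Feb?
25-Feb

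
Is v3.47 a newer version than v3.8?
Yes. Version numbers are compared segment by segment as integers, not as decimals: minor version 47 > 8, so v3.47 > v3.8 (even though the decimal 3.47 < 3.8).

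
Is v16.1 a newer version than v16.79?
No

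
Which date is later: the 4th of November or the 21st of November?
the 21st of November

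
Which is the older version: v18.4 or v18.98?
v18.4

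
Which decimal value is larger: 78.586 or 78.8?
78.8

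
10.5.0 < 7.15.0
False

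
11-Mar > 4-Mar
True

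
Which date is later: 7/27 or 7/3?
7/27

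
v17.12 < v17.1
False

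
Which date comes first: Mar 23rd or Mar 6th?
Mar 6th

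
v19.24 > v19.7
True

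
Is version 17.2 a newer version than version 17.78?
No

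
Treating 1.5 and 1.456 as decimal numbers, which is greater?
1.5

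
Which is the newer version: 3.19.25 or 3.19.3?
3.19.25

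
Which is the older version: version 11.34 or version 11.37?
version 11.34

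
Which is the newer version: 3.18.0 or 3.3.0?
3.18.0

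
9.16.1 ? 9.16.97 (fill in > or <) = <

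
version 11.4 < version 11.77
True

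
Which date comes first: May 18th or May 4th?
May 4th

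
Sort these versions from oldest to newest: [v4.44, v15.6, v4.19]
[v4.19, v4.44, v15.6]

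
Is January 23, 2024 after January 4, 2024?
Yes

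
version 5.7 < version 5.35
True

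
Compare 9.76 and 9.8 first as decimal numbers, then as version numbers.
As decimals: 9.76 < 9.8. As versions: v9.76 > v9.8 (minor version 76 > 8).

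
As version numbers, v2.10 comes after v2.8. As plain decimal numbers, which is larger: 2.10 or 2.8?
2.8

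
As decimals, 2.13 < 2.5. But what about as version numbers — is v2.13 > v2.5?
True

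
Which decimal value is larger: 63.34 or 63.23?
63.34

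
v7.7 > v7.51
False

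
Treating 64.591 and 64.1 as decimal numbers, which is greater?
64.591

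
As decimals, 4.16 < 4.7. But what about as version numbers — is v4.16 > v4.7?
True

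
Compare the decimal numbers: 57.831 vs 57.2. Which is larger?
57.831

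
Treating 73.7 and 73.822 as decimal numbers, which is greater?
73.822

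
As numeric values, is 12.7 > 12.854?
False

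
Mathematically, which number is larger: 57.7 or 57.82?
57.82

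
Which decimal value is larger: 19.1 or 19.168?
19.168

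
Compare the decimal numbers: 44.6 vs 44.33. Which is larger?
44.6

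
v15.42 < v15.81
True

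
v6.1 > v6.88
False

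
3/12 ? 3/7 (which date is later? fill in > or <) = >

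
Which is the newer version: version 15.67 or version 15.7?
version 15.67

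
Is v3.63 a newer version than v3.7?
Yes. Version numbers are compared segment by segment as integers, not as decimals: minor version 63 > 7, so v3.63 > v3.7 (even though the decimal 3.63 < 3.7).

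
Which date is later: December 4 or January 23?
December 4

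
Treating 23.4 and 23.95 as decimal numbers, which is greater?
23.95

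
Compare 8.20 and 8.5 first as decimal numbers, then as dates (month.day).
As decimals: 8.20 < 8.5. As dates: 8/20 is later than 8/5 (day 20 > day 5).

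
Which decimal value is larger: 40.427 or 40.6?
40.6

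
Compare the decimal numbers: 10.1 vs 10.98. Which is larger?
10.98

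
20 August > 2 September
False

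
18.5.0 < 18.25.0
True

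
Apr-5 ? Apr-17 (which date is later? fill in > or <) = <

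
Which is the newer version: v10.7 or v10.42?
v10.42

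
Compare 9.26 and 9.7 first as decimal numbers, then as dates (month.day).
As decimals: 9.26 < 9.7. As dates: 9/26 is later than 9/7 (day 26 > day 7).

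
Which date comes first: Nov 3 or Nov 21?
Nov 3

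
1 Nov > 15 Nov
False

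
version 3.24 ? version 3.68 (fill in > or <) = <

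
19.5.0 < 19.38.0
True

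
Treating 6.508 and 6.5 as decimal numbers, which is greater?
6.508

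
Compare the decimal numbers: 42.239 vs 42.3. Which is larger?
42.3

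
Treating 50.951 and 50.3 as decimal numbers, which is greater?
50.951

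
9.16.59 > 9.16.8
True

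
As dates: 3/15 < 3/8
False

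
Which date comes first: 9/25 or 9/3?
9/3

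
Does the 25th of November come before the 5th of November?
No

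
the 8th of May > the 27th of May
False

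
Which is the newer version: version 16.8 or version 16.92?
version 16.92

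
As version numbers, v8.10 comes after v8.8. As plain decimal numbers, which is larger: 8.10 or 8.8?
8.8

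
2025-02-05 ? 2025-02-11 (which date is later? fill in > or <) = <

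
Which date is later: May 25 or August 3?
August 3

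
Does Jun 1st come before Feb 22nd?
No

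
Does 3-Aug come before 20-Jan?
No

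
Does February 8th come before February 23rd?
Yes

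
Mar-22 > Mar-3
True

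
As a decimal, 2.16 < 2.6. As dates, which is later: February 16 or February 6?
February 16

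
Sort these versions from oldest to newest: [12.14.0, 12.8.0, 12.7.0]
[12.7.0, 12.8.0, 12.14.0]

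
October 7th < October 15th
True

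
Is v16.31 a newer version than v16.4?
Yes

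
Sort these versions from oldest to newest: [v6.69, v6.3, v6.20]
[v6.3, v6.20, v6.69]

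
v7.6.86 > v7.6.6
True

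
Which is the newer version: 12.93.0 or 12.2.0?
12.93.0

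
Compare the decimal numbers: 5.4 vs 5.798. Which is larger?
5.798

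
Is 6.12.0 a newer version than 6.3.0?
Yes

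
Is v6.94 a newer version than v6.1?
Yes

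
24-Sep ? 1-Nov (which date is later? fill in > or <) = <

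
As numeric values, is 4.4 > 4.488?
False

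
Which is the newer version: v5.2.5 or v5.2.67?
v5.2.67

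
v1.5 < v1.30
True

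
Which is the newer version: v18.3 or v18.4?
v18.4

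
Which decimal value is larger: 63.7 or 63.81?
63.81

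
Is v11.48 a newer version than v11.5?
Yes. Version numbers are compared segment by segment as integers, not as decimals: minor version 48 > 5, so v11.48 > v11.5 (even though the decimal 11.48 < 11.5).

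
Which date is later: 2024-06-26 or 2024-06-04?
2024-06-26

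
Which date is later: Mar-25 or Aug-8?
Aug-8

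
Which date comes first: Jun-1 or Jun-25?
Jun-1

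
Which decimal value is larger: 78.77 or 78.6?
78.77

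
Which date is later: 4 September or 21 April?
4 September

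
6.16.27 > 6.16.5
True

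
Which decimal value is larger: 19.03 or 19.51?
19.51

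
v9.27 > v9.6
True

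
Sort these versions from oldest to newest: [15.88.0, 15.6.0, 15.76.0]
[15.6.0, 15.76.0, 15.88.0]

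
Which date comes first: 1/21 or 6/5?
1/21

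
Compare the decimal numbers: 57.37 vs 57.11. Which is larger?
57.37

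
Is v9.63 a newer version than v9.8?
Yes. Version numbers are compared segment by segment as integers, not as decimals: minor version 63 > 8, so v9.63 > v9.8 (even though the decimal 9.63 < 9.8).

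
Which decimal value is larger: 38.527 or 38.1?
38.527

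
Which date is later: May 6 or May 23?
May 23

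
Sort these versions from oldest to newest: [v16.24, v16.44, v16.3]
[v16.3, v16.24, v16.44]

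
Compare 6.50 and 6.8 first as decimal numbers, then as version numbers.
As decimals: 6.50 < 6.8. As versions: v6.50 > v6.8 (minor version 50 > 8).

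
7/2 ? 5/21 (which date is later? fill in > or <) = >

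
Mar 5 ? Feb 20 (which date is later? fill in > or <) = >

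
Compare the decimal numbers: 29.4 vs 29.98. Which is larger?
29.98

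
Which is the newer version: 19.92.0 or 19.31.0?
19.92.0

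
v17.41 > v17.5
True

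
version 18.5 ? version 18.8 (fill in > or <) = <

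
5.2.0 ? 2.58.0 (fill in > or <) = >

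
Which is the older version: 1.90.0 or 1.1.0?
1.1.0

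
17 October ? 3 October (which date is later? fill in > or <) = >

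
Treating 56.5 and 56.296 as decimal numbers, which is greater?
56.5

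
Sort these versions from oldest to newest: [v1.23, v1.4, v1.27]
[v1.4, v1.23, v1.27]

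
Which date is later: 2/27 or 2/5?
2/27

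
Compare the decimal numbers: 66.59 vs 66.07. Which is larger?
66.59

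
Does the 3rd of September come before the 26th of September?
Yes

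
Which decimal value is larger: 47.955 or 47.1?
47.955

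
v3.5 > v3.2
True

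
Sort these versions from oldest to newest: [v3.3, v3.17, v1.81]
[v1.81, v3.3, v3.17]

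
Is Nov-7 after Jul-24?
Yes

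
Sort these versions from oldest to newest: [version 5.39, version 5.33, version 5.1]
[version 5.1, version 5.33, version 5.39]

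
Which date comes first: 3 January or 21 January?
3 January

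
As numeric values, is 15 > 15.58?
False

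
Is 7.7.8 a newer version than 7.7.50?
No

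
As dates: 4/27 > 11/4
False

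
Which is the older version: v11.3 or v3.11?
v3.11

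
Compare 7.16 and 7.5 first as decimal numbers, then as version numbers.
As decimals: 7.16 < 7.5. As versions: v7.16 > v7.5 (minor version 16 > 5).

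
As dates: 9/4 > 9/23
False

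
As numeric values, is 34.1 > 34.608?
False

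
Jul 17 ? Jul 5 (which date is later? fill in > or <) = >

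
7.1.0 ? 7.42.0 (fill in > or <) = <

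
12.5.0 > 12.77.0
False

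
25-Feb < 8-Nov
True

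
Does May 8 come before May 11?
Yes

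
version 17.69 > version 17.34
True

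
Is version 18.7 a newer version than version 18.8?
No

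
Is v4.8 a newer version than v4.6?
Yes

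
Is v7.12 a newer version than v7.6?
Yes. Version numbers are compared segment by segment as integers, not as decimals: minor version 12 > 6, so v7.12 > v7.6 (even though the decimal 7.12 < 7.6).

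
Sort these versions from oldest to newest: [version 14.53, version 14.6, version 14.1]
[version 14.1, version 14.6, version 14.53]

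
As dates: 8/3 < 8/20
True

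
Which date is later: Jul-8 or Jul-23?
Jul-23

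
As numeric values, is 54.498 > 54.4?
True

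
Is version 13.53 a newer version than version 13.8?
Yes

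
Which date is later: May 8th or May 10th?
May 10th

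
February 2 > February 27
False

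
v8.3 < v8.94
True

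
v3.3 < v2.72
False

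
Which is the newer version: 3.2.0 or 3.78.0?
3.78.0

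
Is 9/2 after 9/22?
No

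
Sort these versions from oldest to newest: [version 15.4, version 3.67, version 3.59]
[version 3.59, version 3.67, version 15.4]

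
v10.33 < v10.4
False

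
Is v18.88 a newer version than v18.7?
Yes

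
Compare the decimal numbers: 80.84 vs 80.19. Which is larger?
80.84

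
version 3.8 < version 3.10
True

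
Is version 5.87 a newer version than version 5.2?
Yes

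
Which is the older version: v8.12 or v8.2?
v8.2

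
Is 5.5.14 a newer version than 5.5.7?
Yes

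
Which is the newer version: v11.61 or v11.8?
v11.61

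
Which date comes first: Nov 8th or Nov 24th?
Nov 8th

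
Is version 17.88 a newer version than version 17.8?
Yes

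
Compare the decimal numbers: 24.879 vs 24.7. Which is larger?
24.879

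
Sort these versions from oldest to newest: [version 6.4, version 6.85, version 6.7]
[version 6.4, version 6.7, version 6.85]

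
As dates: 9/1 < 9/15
True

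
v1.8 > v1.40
False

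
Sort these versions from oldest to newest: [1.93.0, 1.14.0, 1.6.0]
[1.6.0, 1.14.0, 1.93.0]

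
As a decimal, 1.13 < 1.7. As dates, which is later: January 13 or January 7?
January 13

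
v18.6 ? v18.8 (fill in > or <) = <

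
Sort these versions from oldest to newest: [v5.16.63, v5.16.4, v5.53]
[v5.16.4, v5.16.63, v5.53]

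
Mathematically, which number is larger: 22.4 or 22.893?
22.893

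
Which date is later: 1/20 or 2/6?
2/6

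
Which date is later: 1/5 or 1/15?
1/15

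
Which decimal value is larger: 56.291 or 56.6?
56.6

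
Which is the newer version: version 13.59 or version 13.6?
version 13.59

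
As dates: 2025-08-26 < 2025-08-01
False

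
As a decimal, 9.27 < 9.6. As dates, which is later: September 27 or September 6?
September 27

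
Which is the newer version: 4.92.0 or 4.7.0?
4.92.0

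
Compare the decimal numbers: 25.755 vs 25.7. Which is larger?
25.755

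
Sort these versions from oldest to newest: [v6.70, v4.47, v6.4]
[v4.47, v6.4, v6.70]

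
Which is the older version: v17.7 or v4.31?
v4.31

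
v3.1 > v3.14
False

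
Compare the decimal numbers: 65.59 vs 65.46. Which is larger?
65.59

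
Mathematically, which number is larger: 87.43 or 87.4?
87.43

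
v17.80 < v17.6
False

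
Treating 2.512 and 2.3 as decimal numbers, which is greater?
2.512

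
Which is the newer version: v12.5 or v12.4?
v12.5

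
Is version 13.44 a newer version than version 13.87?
No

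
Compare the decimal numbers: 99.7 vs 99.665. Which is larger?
99.7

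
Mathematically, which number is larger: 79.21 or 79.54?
79.54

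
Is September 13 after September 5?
Yes. Day 13 comes after day 5 in September — this is a date comparison, not a decimal one (the decimal 9.13 would be smaller than 9.5).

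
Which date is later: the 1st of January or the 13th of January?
the 13th of January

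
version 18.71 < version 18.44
False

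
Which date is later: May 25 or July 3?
July 3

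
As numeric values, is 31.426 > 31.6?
False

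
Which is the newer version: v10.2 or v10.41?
v10.41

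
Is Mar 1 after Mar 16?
No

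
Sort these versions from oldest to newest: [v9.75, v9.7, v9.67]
[v9.7, v9.67, v9.75]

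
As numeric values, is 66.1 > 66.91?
False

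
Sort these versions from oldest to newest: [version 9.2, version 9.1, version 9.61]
[version 9.1, version 9.2, version 9.61]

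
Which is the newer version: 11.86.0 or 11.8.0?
11.86.0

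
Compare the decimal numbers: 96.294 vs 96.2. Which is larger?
96.294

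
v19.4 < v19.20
True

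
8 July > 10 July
False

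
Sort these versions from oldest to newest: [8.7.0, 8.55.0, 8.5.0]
[8.5.0, 8.7.0, 8.55.0]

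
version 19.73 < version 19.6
False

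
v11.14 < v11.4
False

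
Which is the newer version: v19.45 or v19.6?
v19.45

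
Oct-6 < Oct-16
True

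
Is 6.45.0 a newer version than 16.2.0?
No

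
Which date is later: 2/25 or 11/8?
11/8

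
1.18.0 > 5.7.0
False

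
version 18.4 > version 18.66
False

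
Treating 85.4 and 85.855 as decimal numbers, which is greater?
85.855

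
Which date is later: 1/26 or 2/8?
2/8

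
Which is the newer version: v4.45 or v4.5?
v4.45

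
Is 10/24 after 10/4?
Yes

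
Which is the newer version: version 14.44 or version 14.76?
version 14.76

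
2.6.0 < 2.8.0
True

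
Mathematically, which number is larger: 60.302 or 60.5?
60.5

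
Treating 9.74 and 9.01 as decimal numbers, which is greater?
9.74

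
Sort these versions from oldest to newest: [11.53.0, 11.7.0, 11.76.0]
[11.7.0, 11.53.0, 11.76.0]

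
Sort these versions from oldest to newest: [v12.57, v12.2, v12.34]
[v12.2, v12.34, v12.57]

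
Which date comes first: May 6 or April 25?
April 25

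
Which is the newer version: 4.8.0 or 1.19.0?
4.8.0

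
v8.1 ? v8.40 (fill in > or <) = <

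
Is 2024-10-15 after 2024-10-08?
Yes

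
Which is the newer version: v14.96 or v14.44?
v14.96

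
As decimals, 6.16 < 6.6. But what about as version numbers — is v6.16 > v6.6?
True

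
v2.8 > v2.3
True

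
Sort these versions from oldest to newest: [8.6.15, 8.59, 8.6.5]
[8.6.5, 8.6.15, 8.59]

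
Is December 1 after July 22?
Yes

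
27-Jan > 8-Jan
True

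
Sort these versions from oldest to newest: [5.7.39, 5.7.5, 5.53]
[5.7.5, 5.7.39, 5.53]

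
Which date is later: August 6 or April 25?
August 6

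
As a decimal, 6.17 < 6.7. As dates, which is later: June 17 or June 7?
June 17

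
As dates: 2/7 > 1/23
True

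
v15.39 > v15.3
True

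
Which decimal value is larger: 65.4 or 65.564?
65.564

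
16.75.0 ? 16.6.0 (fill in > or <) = >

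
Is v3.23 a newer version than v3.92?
No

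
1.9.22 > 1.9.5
True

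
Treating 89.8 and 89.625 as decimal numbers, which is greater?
89.8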